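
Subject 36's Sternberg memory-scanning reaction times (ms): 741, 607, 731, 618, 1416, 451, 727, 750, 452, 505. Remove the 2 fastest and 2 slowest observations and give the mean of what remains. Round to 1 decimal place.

654.8 ms

Sorted: 451, 452, 505, 607, 618, 727, 731, 741, 750, 1416
Drop lowest 2 (451, 452) and highest 2 (750, 1416)
Remaining (n=6): Σ = 3929, mean = 3929/6 = 654.833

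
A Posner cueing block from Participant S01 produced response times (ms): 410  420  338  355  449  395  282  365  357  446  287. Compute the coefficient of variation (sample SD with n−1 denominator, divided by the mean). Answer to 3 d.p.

0.153

n = 11, Σ = 4104, M = 373.0909
Σ(x−M)² = 32712.909; s = √(32712.909/10) = 57.1952
CV = 57.1952 / 373.0909 = 0.15330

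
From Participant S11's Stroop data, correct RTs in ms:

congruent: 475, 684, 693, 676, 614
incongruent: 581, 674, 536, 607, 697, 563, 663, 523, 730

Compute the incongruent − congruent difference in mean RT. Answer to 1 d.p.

M(congruent) = 3142/5 = 628.400
M(incongruent) = 5574/9 = 619.333
Difference = 619.333 − 628.400 = -9.067 ms

-9.1 ms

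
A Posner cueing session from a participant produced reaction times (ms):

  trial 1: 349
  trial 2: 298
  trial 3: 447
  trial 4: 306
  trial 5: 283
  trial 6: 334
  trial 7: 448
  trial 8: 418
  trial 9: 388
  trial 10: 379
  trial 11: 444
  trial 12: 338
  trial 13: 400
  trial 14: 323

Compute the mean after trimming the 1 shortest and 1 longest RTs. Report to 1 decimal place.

368.7 ms

Sorted: 283, 298, 306, 323, 334, 338, 349, 379, 388, 400, 418, 444, 447, 448
Drop lowest 1 (283) and highest 1 (448)
Remaining (n=12): Σ = 4424, mean = 4424/12 = 368.667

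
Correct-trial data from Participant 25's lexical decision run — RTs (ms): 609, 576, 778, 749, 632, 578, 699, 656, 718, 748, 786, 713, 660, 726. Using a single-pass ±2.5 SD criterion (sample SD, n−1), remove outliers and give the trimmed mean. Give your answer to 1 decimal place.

n = 14, ΣRT = 9628, M = 687.714
Σ(x−M)² = 63942.86; s = √(63942.86/13) = 70.133
Cutoffs: 687.714 ± 2.5·70.133 → [512.4, 863.0]
No RTs fall outside the cutoffs; all 14 retained. Mean = 9628/14 = 687.714

687.7 ms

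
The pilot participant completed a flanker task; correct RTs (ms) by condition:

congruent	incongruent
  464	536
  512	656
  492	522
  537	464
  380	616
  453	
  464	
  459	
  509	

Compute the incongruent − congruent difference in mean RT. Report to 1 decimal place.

M(congruent) = 4270/9 = 474.444
M(incongruent) = 2794/5 = 558.800
Difference = 558.800 − 474.444 = 84.356 ms

84.4 ms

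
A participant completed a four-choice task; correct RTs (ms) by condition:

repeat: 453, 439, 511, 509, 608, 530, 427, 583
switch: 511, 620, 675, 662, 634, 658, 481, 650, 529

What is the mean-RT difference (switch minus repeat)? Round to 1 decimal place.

M(repeat) = 4060/8 = 507.500
M(switch) = 5420/9 = 602.222
Difference = 602.222 − 507.500 = 94.722 ms

94.7 ms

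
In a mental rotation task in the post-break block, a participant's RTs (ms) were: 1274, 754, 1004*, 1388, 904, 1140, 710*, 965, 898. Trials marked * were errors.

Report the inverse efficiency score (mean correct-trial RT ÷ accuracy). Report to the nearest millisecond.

Correct trials (n=7): 1274, 754, 1388, 904, 1140, 965, 898
Mean correct RT = 7323/7 = 1046.1429 ms
Proportion correct = 7/9
IES = 1046.1429 / (7/9) = 1345.041 ms

1345 ms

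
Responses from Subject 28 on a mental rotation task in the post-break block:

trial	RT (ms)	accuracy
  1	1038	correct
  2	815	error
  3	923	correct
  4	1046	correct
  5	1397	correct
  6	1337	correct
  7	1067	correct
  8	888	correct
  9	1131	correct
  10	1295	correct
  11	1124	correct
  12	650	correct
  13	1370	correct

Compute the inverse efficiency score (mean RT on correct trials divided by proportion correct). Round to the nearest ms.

Correct trials (n=12): 1038, 923, 1046, 1397, 1337, 1067, 888, 1131, 1295, 1124, 650, 1370
Mean correct RT = 13266/12 = 1105.5000 ms
Proportion correct = 12/13
IES = 1105.5000 / (12/13) = 1197.625 ms

1198 ms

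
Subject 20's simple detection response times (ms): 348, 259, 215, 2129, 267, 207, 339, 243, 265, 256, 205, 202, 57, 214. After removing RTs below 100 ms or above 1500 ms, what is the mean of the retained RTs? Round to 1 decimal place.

Excluded: 57, 2129
Retained (n=12): Σ = 3020
Mean = 3020/12 = 251.6667

251.7 ms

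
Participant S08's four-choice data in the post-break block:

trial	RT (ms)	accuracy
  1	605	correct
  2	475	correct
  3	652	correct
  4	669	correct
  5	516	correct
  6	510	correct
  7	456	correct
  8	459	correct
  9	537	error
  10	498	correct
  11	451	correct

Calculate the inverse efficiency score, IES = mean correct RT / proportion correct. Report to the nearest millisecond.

582 ms

Correct trials (n=10): 605, 475, 652, 669, 516, 510, 456, 459, 498, 451
Mean correct RT = 5291/10 = 529.1000 ms
Proportion correct = 10/11
IES = 529.1000 / (10/11) = 582.010 ms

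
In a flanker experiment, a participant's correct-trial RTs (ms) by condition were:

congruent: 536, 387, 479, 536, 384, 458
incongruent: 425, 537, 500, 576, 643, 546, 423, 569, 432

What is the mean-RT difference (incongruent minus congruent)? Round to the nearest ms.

53 ms

M(congruent) = 2780/6 = 463.333
M(incongruent) = 4651/9 = 516.778
Difference = 516.778 − 463.333 = 53.444 ms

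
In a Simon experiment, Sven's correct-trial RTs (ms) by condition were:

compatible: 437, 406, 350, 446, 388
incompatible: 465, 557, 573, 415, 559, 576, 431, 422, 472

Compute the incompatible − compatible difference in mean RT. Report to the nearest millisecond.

91 ms

M(compatible) = 2027/5 = 405.400
M(incompatible) = 4470/9 = 496.667
Difference = 496.667 − 405.400 = 91.267 ms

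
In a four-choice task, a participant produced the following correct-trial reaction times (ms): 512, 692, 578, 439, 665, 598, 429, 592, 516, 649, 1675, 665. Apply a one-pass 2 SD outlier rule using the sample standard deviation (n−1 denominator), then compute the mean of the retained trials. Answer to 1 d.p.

575.9 ms

n = 12, ΣRT = 8010, M = 667.500
Σ(x−M)² = 1190779.00; s = √(1190779.00/11) = 329.018
Cutoffs: 667.500 ± 2·329.018 → [9.5, 1325.5]
Outside: 1675 → excluded.
Retained (n=11): Σ = 6335, mean = 6335/11 = 575.909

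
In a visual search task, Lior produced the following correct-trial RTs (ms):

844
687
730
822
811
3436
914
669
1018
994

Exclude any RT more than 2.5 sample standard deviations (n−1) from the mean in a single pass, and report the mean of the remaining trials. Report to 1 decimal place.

n = 10, ΣRT = 10925, M = 1092.500
Σ(x−M)² = 6228460.50; s = √(6228460.50/9) = 831.896
Cutoffs: 1092.500 ± 2.5·831.896 → [-987.2, 3172.2]
Outside: 3436 → excluded.
Retained (n=9): Σ = 7489, mean = 7489/9 = 832.111

832.1 ms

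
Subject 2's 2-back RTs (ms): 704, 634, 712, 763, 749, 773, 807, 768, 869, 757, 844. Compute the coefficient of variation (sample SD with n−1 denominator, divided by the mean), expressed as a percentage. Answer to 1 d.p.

8.6%

n = 11, Σ = 8380, M = 761.8182
Σ(x−M)² = 42797.636; s = √(42797.636/10) = 65.4199
CV = 65.4199 / 761.8182 = 0.08587 = 8.587%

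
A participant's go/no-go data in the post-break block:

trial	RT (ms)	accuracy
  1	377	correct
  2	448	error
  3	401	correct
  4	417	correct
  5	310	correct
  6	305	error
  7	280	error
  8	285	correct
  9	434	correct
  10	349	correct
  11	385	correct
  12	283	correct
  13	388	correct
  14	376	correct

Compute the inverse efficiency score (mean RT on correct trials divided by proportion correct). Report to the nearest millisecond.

Correct trials (n=11): 377, 401, 417, 310, 285, 434, 349, 385, 283, 388, 376
Mean correct RT = 4005/11 = 364.0909 ms
Proportion correct = 11/14
IES = 364.0909 / (11/14) = 463.388 ms

463 ms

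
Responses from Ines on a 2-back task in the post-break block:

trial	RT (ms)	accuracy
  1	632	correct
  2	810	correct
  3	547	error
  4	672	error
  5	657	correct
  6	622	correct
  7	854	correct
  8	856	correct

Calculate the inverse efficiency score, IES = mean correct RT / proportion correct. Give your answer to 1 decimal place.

984.7 ms

Correct trials (n=6): 632, 810, 657, 622, 854, 856
Mean correct RT = 4431/6 = 738.5000 ms
Proportion correct = 6/8
IES = 738.5000 / (6/8) = 984.667 ms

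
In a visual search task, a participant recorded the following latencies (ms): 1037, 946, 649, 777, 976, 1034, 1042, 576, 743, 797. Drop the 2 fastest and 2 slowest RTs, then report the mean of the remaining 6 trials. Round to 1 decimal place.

Sorted: 576, 649, 743, 777, 797, 946, 976, 1034, 1037, 1042
Drop lowest 2 (576, 649) and highest 2 (1037, 1042)
Remaining (n=6): Σ = 5273, mean = 5273/6 = 878.833

878.8 ms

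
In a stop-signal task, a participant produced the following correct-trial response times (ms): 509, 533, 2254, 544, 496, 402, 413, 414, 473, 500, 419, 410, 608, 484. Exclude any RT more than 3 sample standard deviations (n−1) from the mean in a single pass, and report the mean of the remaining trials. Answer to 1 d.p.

n = 14, ΣRT = 8459, M = 604.214
Σ(x−M)² = 2979468.36; s = √(2979468.36/13) = 478.738
Cutoffs: 604.214 ± 3·478.738 → [-832.0, 2040.4]
Outside: 2254 → excluded.
Retained (n=13): Σ = 6205, mean = 6205/13 = 477.308

477.3 ms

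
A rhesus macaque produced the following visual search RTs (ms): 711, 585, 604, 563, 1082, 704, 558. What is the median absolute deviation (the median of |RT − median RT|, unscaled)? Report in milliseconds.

46 ms

Sorted: 558, 563, 585, 604, 704, 711, 1082 → median = 604
|x − 604|: 107, 19, 0, 41, 478, 100, 46
Sorted deviations: 0, 19, 41, 46, 100, 107, 478 → MAD = 46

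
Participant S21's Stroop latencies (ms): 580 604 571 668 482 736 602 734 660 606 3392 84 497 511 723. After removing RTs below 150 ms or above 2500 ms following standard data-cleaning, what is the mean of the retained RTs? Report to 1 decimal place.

Excluded: 84, 3392
Retained (n=13): Σ = 7974
Mean = 7974/13 = 613.3846

613.4 ms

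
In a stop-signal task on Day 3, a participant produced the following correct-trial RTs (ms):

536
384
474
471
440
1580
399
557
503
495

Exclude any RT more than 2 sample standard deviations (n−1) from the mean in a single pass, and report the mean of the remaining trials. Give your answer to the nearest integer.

n = 10, ΣRT = 5839, M = 583.900
Σ(x−M)² = 1129360.90; s = √(1129360.90/9) = 354.238
Cutoffs: 583.900 ± 2·354.238 → [-124.6, 1292.4]
Outside: 1580 → excluded.
Retained (n=9): Σ = 4259, mean = 4259/9 = 473.222

473 ms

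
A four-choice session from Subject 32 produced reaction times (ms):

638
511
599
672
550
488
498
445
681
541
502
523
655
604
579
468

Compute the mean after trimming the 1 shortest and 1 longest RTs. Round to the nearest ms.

Sorted: 445, 468, 488, 498, 502, 511, 523, 541, 550, 579, 599, 604, 638, 655, 672, 681
Drop lowest 1 (445) and highest 1 (681)
Remaining (n=14): Σ = 7828, mean = 7828/14 = 559.143

559 ms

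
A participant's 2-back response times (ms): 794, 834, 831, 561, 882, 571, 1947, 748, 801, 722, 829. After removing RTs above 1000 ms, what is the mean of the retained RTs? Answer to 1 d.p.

757.3 ms

Excluded: 1947
Retained (n=10): Σ = 7573
Mean = 7573/10 = 757.3000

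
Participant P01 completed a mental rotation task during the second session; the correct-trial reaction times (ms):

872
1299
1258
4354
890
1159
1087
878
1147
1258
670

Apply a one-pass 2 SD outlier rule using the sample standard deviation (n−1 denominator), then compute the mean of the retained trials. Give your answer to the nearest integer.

1052 ms

n = 11, ΣRT = 14872, M = 1352.000
Σ(x−M)² = 10315628.00; s = √(10315628.00/10) = 1015.659
Cutoffs: 1352.000 ± 2·1015.659 → [-679.3, 3383.3]
Outside: 4354 → excluded.
Retained (n=10): Σ = 10518, mean = 10518/10 = 1051.800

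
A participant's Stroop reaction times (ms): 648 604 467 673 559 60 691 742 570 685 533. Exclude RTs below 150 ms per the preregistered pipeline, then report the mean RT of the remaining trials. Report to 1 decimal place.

617.2 ms

Excluded: 60
Retained (n=10): Σ = 6172
Mean = 6172/10 = 617.2000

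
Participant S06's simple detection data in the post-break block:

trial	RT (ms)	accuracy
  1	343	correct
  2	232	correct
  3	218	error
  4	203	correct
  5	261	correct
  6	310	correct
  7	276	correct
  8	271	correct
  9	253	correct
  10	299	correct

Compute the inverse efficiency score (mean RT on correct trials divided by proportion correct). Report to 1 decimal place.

Correct trials (n=9): 343, 232, 203, 261, 310, 276, 271, 253, 299
Mean correct RT = 2448/9 = 272.0000 ms
Proportion correct = 9/10
IES = 272.0000 / (9/10) = 302.222 ms

302.2 ms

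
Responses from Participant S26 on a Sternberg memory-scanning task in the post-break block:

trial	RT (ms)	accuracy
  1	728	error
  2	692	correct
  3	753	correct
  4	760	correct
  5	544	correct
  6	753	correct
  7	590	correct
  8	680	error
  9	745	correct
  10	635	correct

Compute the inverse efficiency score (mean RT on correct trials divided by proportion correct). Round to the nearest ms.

855 ms

Correct trials (n=8): 692, 753, 760, 544, 753, 590, 745, 635
Mean correct RT = 5472/8 = 684.0000 ms
Proportion correct = 8/10
IES = 684.0000 / (8/10) = 855.000 ms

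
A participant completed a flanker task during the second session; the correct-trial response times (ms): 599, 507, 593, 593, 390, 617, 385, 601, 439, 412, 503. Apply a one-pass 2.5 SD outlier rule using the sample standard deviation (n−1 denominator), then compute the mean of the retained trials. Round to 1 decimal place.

n = 11, ΣRT = 5639, M = 512.636
Σ(x−M)² = 86080.55; s = √(86080.55/10) = 92.780
Cutoffs: 512.636 ± 2.5·92.780 → [280.7, 744.6]
No RTs fall outside the cutoffs; all 11 retained. Mean = 5639/11 = 512.636

512.6 ms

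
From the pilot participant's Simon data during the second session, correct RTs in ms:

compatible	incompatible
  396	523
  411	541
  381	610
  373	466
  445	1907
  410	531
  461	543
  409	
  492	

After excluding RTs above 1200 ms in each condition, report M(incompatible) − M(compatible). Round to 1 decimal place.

incompatible: exclude 1907
M(compatible) = 3778/9 = 419.778
M(incompatible) = 3214/6 = 535.667
Difference = 535.667 − 419.778 = 115.889 ms

115.9 ms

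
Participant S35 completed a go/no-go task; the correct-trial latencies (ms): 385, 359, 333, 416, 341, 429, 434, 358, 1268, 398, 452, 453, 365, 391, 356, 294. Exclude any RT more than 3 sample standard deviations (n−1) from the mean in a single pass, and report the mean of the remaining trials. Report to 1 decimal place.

384.3 ms

n = 16, ΣRT = 7032, M = 439.500
Σ(x−M)² = 762348.00; s = √(762348.00/15) = 225.440
Cutoffs: 439.500 ± 3·225.440 → [-236.8, 1115.8]
Outside: 1268 → excluded.
Retained (n=15): Σ = 5764, mean = 5764/15 = 384.267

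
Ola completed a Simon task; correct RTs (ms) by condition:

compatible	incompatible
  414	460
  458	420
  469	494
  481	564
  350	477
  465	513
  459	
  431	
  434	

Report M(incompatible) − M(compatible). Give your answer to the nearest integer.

M(compatible) = 3961/9 = 440.111
M(incompatible) = 2928/6 = 488.000
Difference = 488.000 − 440.111 = 47.889 ms

48 ms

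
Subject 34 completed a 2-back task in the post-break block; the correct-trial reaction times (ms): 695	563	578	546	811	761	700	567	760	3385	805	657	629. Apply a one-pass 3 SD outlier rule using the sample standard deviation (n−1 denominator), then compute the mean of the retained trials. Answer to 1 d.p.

672.7 ms

n = 13, ΣRT = 11457, M = 881.308
Σ(x−M)² = 6894522.77; s = √(6894522.77/12) = 757.987
Cutoffs: 881.308 ± 3·757.987 → [-1392.7, 3155.3]
Outside: 3385 → excluded.
Retained (n=12): Σ = 8072, mean = 8072/12 = 672.667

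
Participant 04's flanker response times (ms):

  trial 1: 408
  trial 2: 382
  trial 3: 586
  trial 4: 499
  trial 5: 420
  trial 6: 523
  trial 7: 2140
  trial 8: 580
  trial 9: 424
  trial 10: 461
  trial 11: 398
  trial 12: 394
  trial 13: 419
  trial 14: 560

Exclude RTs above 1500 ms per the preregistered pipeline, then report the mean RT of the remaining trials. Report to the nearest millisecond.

466 ms

Excluded: 2140
Retained (n=13): Σ = 6054
Mean = 6054/13 = 465.6923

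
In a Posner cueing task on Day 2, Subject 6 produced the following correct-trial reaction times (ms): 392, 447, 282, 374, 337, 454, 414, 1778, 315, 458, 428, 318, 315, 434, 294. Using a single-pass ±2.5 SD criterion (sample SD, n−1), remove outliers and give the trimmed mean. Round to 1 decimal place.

375.9 ms

n = 15, ΣRT = 7040, M = 469.333
Σ(x−M)² = 1888445.33; s = √(1888445.33/14) = 367.272
Cutoffs: 469.333 ± 2.5·367.272 → [-448.8, 1387.5]
Outside: 1778 → excluded.
Retained (n=14): Σ = 5262, mean = 5262/14 = 375.857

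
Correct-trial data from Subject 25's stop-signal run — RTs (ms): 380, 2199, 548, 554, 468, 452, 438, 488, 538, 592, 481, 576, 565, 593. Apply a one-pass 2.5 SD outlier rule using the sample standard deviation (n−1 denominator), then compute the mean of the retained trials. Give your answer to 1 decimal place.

513.3 ms

n = 14, ΣRT = 8872, M = 633.714
Σ(x−M)² = 2692142.86; s = √(2692142.86/13) = 455.069
Cutoffs: 633.714 ± 2.5·455.069 → [-504.0, 1771.4]
Outside: 2199 → excluded.
Retained (n=13): Σ = 6673, mean = 6673/13 = 513.308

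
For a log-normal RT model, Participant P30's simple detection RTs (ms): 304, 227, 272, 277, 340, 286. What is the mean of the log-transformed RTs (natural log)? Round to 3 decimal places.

ln(RT): 5.7170, 5.4250, 5.6058, 5.6240, 5.8289, 5.6560
Σ ln(RT) = 33.8567
Mean = 33.8567/6 = 5.64279

5.643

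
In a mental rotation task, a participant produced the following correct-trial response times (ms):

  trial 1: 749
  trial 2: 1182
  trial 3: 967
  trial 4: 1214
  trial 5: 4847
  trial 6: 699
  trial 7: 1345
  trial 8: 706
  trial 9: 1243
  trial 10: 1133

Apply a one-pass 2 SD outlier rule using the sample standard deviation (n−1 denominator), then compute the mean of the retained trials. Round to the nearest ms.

1026 ms

n = 10, ΣRT = 14085, M = 1408.500
Σ(x−M)² = 13646496.50; s = √(13646496.50/9) = 1231.372
Cutoffs: 1408.500 ± 2·1231.372 → [-1054.2, 3871.2]
Outside: 4847 → excluded.
Retained (n=9): Σ = 9238, mean = 9238/9 = 1026.444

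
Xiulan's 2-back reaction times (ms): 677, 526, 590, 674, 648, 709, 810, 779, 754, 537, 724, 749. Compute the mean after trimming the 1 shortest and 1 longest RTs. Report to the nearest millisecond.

684 ms

Sorted: 526, 537, 590, 648, 674, 677, 709, 724, 749, 754, 779, 810
Drop lowest 1 (526) and highest 1 (810)
Remaining (n=10): Σ = 6841, mean = 6841/10 = 684.100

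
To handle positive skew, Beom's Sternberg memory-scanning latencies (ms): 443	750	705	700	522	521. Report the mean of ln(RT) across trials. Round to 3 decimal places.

6.389

ln(RT): 6.0936, 6.6201, 6.5582, 6.5511, 6.2577, 6.2558
Σ ln(RT) = 38.3363
Mean = 38.3363/6 = 6.38939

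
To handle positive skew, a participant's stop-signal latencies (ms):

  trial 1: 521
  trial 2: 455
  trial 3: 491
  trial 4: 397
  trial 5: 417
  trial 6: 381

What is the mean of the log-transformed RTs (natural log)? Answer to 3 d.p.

ln(RT): 6.2558, 6.1203, 6.1964, 5.9839, 6.0331, 5.9428
Σ ln(RT) = 36.5323
Mean = 36.5323/6 = 6.08872

6.089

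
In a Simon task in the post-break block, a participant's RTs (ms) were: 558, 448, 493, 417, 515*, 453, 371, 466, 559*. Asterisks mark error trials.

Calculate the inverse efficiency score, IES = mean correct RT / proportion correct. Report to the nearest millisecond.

589 ms

Correct trials (n=7): 558, 448, 493, 417, 453, 371, 466
Mean correct RT = 3206/7 = 458.0000 ms
Proportion correct = 7/9
IES = 458.0000 / (7/9) = 588.857 ms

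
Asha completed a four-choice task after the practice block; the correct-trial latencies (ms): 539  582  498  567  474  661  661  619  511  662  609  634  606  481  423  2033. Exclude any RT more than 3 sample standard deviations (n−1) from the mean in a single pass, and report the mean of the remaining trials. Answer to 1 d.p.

n = 16, ΣRT = 10560, M = 660.000
Σ(x−M)² = 2093634.00; s = √(2093634.00/15) = 373.598
Cutoffs: 660.000 ± 3·373.598 → [-460.8, 1780.8]
Outside: 2033 → excluded.
Retained (n=15): Σ = 8527, mean = 8527/15 = 568.467

568.5 ms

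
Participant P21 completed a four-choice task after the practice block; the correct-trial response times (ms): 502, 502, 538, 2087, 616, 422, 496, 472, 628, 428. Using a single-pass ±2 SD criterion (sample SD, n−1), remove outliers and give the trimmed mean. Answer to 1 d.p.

n = 10, ΣRT = 6691, M = 669.100
Σ(x−M)² = 2275980.90; s = √(2275980.90/9) = 502.878
Cutoffs: 669.100 ± 2·502.878 → [-336.7, 1674.9]
Outside: 2087 → excluded.
Retained (n=9): Σ = 4604, mean = 4604/9 = 511.556

511.6 ms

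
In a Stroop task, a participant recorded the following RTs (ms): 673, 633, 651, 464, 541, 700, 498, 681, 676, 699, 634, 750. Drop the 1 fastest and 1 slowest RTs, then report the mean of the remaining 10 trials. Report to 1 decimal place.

Sorted: 464, 498, 541, 633, 634, 651, 673, 676, 681, 699, 700, 750
Drop lowest 1 (464) and highest 1 (750)
Remaining (n=10): Σ = 6386, mean = 6386/10 = 638.600

638.6 ms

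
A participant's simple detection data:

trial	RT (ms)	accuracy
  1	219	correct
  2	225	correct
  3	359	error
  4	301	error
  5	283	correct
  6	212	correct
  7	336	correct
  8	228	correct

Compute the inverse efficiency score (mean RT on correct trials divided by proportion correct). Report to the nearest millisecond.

334 ms

Correct trials (n=6): 219, 225, 283, 212, 336, 228
Mean correct RT = 1503/6 = 250.5000 ms
Proportion correct = 6/8
IES = 250.5000 / (6/8) = 334.000 ms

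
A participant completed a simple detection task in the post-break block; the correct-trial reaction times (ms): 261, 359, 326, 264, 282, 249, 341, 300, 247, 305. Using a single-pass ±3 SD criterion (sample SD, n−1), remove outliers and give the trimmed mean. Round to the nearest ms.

293 ms

n = 10, ΣRT = 2934, M = 293.400
Σ(x−M)² = 13978.40; s = √(13978.40/9) = 39.410
Cutoffs: 293.400 ± 3·39.410 → [175.2, 411.6]
No RTs fall outside the cutoffs; all 10 retained. Mean = 2934/10 = 293.400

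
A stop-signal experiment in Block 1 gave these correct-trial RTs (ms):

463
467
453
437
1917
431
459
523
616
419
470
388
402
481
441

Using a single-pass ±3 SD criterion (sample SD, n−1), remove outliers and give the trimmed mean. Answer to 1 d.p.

460.7 ms

n = 15, ΣRT = 8367, M = 557.800
Σ(x−M)² = 2020290.40; s = √(2020290.40/14) = 379.877
Cutoffs: 557.800 ± 3·379.877 → [-581.8, 1697.4]
Outside: 1917 → excluded.
Retained (n=14): Σ = 6450, mean = 6450/14 = 460.714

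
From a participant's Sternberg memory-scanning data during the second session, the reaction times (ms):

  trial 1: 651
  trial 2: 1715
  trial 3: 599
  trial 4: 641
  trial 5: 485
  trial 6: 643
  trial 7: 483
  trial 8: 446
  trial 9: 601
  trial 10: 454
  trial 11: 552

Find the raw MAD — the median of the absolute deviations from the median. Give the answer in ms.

Sorted: 446, 454, 483, 485, 552, 599, 601, 641, 643, 651, 1715 → median = 599
|x − 599|: 52, 1116, 0, 42, 114, 44, 116, 153, 2, 145, 47
Sorted deviations: 0, 2, 42, 44, 47, 52, 114, 116, 145, 153, 1116 → MAD = 52

52 ms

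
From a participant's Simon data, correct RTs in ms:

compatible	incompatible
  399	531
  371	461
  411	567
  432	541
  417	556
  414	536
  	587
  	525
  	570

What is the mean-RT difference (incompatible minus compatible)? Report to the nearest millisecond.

134 ms

M(compatible) = 2444/6 = 407.333
M(incompatible) = 4874/9 = 541.556
Difference = 541.556 − 407.333 = 134.222 ms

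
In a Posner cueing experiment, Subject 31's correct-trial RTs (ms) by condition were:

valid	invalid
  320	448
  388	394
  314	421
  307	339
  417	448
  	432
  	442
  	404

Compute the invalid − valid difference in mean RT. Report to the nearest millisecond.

M(valid) = 1746/5 = 349.200
M(invalid) = 3328/8 = 416.000
Difference = 416.000 − 349.200 = 66.800 ms

67 ms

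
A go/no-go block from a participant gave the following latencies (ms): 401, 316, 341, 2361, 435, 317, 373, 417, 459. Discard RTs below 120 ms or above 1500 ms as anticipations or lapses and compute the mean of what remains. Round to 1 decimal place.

Excluded: 2361
Retained (n=8): Σ = 3059
Mean = 3059/8 = 382.3750

382.4 ms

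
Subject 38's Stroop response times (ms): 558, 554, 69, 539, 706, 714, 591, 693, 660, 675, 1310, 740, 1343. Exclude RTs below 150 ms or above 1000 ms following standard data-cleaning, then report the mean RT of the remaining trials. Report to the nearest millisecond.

643 ms

Excluded: 69, 1310, 1343
Retained (n=10): Σ = 6430
Mean = 6430/10 = 643.0000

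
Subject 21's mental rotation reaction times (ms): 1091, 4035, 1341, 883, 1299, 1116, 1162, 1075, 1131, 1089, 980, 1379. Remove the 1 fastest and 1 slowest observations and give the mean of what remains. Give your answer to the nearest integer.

1166 ms

Sorted: 883, 980, 1075, 1089, 1091, 1116, 1131, 1162, 1299, 1341, 1379, 4035
Drop lowest 1 (883) and highest 1 (4035)
Remaining (n=10): Σ = 11663, mean = 11663/10 = 1166.300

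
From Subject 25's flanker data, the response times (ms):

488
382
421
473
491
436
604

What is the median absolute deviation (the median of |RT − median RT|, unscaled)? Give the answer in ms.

37 ms

Sorted: 382, 421, 436, 473, 488, 491, 604 → median = 473
|x − 473|: 15, 91, 52, 0, 18, 37, 131
Sorted deviations: 0, 15, 18, 37, 52, 91, 131 → MAD = 37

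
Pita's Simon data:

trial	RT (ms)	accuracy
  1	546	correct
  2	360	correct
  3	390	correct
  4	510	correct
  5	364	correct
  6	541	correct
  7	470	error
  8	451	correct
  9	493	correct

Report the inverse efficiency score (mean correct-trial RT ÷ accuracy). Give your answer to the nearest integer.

514 ms

Correct trials (n=8): 546, 360, 390, 510, 364, 541, 451, 493
Mean correct RT = 3655/8 = 456.8750 ms
Proportion correct = 8/9
IES = 456.8750 / (8/9) = 513.984 ms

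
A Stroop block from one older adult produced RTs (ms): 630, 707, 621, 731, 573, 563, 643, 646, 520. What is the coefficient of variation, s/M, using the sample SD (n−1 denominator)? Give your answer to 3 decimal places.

0.108

n = 9, Σ = 5634, M = 626.0000
Σ(x−M)² = 36330.000; s = √(36330.000/8) = 67.3888
CV = 67.3888 / 626.0000 = 0.10765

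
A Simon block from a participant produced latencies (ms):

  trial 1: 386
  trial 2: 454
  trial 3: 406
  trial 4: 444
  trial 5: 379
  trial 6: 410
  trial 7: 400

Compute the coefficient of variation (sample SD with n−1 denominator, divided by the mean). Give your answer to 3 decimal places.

n = 7, Σ = 2879, M = 411.2857
Σ(x−M)² = 4733.429; s = √(4733.429/6) = 28.0874
CV = 28.0874 / 411.2857 = 0.06829

0.068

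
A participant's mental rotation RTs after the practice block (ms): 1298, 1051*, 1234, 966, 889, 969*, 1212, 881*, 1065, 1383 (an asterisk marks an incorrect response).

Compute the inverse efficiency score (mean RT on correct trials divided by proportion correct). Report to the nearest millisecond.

Correct trials (n=7): 1298, 1234, 966, 889, 1212, 1065, 1383
Mean correct RT = 8047/7 = 1149.5714 ms
Proportion correct = 7/10
IES = 1149.5714 / (7/10) = 1642.245 ms

1642 ms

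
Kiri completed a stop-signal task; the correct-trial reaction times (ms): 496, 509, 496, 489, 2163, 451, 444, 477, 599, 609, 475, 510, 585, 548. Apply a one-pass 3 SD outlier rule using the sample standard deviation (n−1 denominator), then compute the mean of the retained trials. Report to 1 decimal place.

514.5 ms

n = 14, ΣRT = 8851, M = 632.214
Σ(x−M)² = 2559076.36; s = √(2559076.36/13) = 443.680
Cutoffs: 632.214 ± 3·443.680 → [-698.8, 1963.3]
Outside: 2163 → excluded.
Retained (n=13): Σ = 6688, mean = 6688/13 = 514.462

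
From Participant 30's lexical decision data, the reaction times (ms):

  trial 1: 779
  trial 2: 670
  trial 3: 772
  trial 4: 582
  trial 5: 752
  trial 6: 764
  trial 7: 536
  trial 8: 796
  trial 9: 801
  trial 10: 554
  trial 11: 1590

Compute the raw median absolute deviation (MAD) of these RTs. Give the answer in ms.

37 ms

Sorted: 536, 554, 582, 670, 752, 764, 772, 779, 796, 801, 1590 → median = 764
|x − 764|: 15, 94, 8, 182, 12, 0, 228, 32, 37, 210, 826
Sorted deviations: 0, 8, 12, 15, 32, 37, 94, 182, 210, 228, 826 → MAD = 37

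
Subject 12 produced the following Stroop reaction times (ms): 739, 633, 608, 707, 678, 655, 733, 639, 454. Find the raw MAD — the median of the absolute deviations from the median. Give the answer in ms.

47 ms

Sorted: 454, 608, 633, 639, 655, 678, 707, 733, 739 → median = 655
|x − 655|: 84, 22, 47, 52, 23, 0, 78, 16, 201
Sorted deviations: 0, 16, 22, 23, 47, 52, 78, 84, 201 → MAD = 47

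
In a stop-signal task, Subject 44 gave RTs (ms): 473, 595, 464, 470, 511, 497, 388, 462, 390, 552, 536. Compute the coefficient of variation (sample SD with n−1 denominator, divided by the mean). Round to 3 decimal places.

0.130

n = 11, Σ = 5338, M = 485.2727
Σ(x−M)² = 39782.182; s = √(39782.182/10) = 63.0731
CV = 63.0731 / 485.2727 = 0.12997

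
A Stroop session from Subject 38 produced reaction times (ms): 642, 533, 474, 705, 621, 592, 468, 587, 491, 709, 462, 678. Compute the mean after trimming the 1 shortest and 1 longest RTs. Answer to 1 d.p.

Sorted: 462, 468, 474, 491, 533, 587, 592, 621, 642, 678, 705, 709
Drop lowest 1 (462) and highest 1 (709)
Remaining (n=10): Σ = 5791, mean = 5791/10 = 579.100

579.1 ms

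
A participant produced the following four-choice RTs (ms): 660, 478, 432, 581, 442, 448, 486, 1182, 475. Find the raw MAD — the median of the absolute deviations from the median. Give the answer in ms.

36 ms

Sorted: 432, 442, 448, 475, 478, 486, 581, 660, 1182 → median = 478
|x − 478|: 182, 0, 46, 103, 36, 30, 8, 704, 3
Sorted deviations: 0, 3, 8, 30, 36, 46, 103, 182, 704 → MAD = 36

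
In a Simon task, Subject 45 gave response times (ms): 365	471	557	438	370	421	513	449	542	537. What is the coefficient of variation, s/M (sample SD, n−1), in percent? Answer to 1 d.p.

n = 10, Σ = 4663, M = 466.3000
Σ(x−M)² = 43846.100; s = √(43846.100/9) = 69.7982
CV = 69.7982 / 466.3000 = 0.14969 = 14.969%

15.0%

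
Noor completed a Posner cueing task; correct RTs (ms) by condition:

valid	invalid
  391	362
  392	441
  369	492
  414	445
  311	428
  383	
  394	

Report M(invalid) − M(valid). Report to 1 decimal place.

54.5 ms

M(valid) = 2654/7 = 379.143
M(invalid) = 2168/5 = 433.600
Difference = 433.600 − 379.143 = 54.457 ms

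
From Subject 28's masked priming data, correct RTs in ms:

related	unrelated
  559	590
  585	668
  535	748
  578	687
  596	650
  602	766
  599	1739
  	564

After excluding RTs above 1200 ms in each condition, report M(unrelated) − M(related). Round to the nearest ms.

unrelated: exclude 1739
M(related) = 4054/7 = 579.143
M(unrelated) = 4673/7 = 667.571
Difference = 667.571 − 579.143 = 88.429 ms

88 ms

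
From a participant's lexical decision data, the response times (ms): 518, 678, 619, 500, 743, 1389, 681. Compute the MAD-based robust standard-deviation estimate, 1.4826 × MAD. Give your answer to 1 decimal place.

Sorted: 500, 518, 619, 678, 681, 743, 1389 → median = 678
|x − 678| sorted: 0, 3, 59, 65, 160, 178, 711 → MAD = 65
Robust SD ≈ 1.4826 × 65 = 96.369

96.4 ms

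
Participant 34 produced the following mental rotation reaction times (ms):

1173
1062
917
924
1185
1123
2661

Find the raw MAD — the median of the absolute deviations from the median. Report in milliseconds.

Sorted: 917, 924, 1062, 1123, 1173, 1185, 2661 → median = 1123
|x − 1123|: 50, 61, 206, 199, 62, 0, 1538
Sorted deviations: 0, 50, 61, 62, 199, 206, 1538 → MAD = 62

62 ms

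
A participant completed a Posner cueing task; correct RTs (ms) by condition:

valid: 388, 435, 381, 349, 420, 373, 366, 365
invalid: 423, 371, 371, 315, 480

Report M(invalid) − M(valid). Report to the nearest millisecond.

7 ms

M(valid) = 3077/8 = 384.625
M(invalid) = 1960/5 = 392.000
Difference = 392.000 − 384.625 = 7.375 ms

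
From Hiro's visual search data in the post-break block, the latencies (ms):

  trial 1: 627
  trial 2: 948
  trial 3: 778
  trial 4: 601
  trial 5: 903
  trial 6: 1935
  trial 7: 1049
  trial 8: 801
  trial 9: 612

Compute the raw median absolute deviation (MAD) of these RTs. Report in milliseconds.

Sorted: 601, 612, 627, 778, 801, 903, 948, 1049, 1935 → median = 801
|x − 801|: 174, 147, 23, 200, 102, 1134, 248, 0, 189
Sorted deviations: 0, 23, 102, 147, 174, 189, 200, 248, 1134 → MAD = 174

174 ms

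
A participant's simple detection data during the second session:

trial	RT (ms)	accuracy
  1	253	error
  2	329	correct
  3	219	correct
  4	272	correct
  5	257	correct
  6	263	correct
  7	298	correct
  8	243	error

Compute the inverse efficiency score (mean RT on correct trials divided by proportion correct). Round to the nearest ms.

364 ms

Correct trials (n=6): 329, 219, 272, 257, 263, 298
Mean correct RT = 1638/6 = 273.0000 ms
Proportion correct = 6/8
IES = 273.0000 / (6/8) = 364.000 ms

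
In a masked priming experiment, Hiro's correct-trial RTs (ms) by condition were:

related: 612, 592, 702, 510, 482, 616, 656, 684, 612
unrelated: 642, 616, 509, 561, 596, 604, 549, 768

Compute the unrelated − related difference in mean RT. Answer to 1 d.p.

M(related) = 5466/9 = 607.333
M(unrelated) = 4845/8 = 605.625
Difference = 605.625 − 607.333 = -1.708 ms

-1.7 ms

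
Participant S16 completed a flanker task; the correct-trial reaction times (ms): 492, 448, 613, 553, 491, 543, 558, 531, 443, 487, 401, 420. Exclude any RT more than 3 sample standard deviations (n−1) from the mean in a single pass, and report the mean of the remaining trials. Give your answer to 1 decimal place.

n = 12, ΣRT = 5980, M = 498.333
Σ(x−M)² = 44186.67; s = √(44186.67/11) = 63.380
Cutoffs: 498.333 ± 3·63.380 → [308.2, 688.5]
No RTs fall outside the cutoffs; all 12 retained. Mean = 5980/12 = 498.333

498.3 ms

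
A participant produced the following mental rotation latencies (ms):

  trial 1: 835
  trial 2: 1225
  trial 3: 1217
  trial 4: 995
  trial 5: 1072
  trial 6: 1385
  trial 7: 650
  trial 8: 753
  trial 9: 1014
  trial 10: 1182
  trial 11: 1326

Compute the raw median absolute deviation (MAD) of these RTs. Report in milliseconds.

Sorted: 650, 753, 835, 995, 1014, 1072, 1182, 1217, 1225, 1326, 1385 → median = 1072
|x − 1072|: 237, 153, 145, 77, 0, 313, 422, 319, 58, 110, 254
Sorted deviations: 0, 58, 77, 110, 145, 153, 237, 254, 313, 319, 422 → MAD = 153

153 ms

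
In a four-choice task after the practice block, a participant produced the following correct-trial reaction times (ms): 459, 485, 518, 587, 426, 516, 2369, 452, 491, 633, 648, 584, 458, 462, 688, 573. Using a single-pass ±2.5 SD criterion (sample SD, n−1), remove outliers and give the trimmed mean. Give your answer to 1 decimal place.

532.0 ms

n = 16, ΣRT = 10349, M = 646.812
Σ(x−M)² = 3256744.44; s = √(3256744.44/15) = 465.957
Cutoffs: 646.812 ± 2.5·465.957 → [-518.1, 1811.7]
Outside: 2369 → excluded.
Retained (n=15): Σ = 7980, mean = 7980/15 = 532.000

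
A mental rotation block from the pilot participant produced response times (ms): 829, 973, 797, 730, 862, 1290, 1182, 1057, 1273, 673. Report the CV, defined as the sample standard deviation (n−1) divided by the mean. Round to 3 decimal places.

n = 10, Σ = 9666, M = 966.6000
Σ(x−M)² = 453898.400; s = √(453898.400/9) = 224.5733
CV = 224.5733 / 966.6000 = 0.23233

0.232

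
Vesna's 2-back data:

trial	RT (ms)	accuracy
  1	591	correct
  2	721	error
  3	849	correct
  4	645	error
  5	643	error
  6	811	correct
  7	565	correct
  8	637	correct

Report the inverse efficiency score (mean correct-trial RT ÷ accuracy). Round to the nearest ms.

1105 ms

Correct trials (n=5): 591, 849, 811, 565, 637
Mean correct RT = 3453/5 = 690.6000 ms
Proportion correct = 5/8
IES = 690.6000 / (5/8) = 1104.960 ms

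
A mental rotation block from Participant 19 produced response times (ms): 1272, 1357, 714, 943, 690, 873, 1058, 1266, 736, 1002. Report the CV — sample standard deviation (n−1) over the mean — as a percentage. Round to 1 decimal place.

n = 10, Σ = 9911, M = 991.1000
Σ(x−M)² = 541734.900; s = √(541734.900/9) = 245.3421
CV = 245.3421 / 991.1000 = 0.24755 = 24.755%

24.8%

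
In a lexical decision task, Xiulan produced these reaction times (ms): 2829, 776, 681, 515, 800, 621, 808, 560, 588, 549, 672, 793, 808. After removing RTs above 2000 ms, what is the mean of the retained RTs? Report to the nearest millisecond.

Excluded: 2829
Retained (n=12): Σ = 8171
Mean = 8171/12 = 680.9167

681 ms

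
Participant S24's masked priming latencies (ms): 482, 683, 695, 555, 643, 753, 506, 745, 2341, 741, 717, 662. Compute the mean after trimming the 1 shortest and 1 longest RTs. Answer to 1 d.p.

670.0 ms

Sorted: 482, 506, 555, 643, 662, 683, 695, 717, 741, 745, 753, 2341
Drop lowest 1 (482) and highest 1 (2341)
Remaining (n=10): Σ = 6700, mean = 6700/10 = 670.000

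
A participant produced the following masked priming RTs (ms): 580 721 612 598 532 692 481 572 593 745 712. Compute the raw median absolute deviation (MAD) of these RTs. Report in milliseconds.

66 ms

Sorted: 481, 532, 572, 580, 593, 598, 612, 692, 712, 721, 745 → median = 598
|x − 598|: 18, 123, 14, 0, 66, 94, 117, 26, 5, 147, 114
Sorted deviations: 0, 5, 14, 18, 26, 66, 94, 114, 117, 123, 147 → MAD = 66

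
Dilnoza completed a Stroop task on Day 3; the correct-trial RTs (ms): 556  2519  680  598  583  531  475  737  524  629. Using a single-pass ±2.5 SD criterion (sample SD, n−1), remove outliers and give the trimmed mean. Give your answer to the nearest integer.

n = 10, ΣRT = 7832, M = 783.200
Σ(x−M)² = 3401339.60; s = √(3401339.60/9) = 614.757
Cutoffs: 783.200 ± 2.5·614.757 → [-753.7, 2320.1]
Outside: 2519 → excluded.
Retained (n=9): Σ = 5313, mean = 5313/9 = 590.333

590 ms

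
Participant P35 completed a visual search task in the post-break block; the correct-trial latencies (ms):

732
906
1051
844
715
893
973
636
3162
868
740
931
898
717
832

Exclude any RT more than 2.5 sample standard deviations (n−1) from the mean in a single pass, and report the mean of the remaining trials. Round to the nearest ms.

n = 15, ΣRT = 14898, M = 993.200
Σ(x−M)² = 5215548.40; s = √(5215548.40/14) = 610.360
Cutoffs: 993.200 ± 2.5·610.360 → [-532.7, 2519.1]
Outside: 3162 → excluded.
Retained (n=14): Σ = 11736, mean = 11736/14 = 838.286

838 ms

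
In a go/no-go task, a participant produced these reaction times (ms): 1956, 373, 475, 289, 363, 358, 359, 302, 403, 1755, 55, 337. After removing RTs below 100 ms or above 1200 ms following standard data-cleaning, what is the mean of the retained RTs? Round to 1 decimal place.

Excluded: 55, 1755, 1956
Retained (n=9): Σ = 3259
Mean = 3259/9 = 362.1111

362.1 ms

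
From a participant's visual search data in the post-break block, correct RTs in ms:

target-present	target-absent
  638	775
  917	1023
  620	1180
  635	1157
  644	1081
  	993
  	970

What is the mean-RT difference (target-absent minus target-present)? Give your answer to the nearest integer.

M(target-present) = 3454/5 = 690.800
M(target-absent) = 7179/7 = 1025.571
Difference = 1025.571 − 690.800 = 334.771 ms

335 ms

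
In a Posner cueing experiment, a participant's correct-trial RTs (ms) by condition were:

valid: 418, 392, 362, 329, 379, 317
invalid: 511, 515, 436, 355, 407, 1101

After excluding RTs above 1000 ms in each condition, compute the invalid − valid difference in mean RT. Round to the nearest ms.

invalid: exclude 1101
M(valid) = 2197/6 = 366.167
M(invalid) = 2224/5 = 444.800
Difference = 444.800 − 366.167 = 78.633 ms

79 ms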